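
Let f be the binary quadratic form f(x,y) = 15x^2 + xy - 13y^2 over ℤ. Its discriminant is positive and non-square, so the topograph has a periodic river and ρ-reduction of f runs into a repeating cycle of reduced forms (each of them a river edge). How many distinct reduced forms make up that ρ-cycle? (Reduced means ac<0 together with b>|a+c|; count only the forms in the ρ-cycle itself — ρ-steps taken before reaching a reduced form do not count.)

D = 781, ⌊√D⌋ = 27
descent: ρ → (-13,25,3)  [lands on river]
river: ρ → (3,23,-21)
river: ρ → (-21,19,5)
river: ρ → (5,21,-17)
river: ρ → (-17,13,9)
river: ρ → (9,23,-7)
river: ρ → (-7,19,15)
river: ρ → (15,11,-11)
river: ρ → (-11,11,15)
river: ρ → (15,19,-7)
river: ρ → (-7,23,9)
river: ρ → (9,13,-17)
river: ρ → (-17,21,5)
river: ρ → (5,19,-21)
river: ρ → (-21,23,3)
river: ρ → (3,25,-13)
river: ρ → (-13,27,1)
river: ρ → (1,27,-13)
ρ-cycle length = 18 (tail of 1 descent step not counted)

18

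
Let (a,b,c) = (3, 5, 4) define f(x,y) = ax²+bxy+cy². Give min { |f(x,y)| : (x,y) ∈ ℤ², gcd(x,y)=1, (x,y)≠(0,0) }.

translate: b→-1 (≡5 mod 6), so (3,5,4)→(3,-1,2)
flip: (3,-1,2)→(2,1,3)
reduced (well bottom): (2,1,3) with a≤c, −a<b≤a
well minimum = a = 2

2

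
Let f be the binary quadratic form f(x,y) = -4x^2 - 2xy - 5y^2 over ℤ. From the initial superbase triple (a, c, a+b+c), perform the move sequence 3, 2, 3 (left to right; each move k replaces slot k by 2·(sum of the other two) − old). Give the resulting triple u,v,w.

start (-4,-5,-11) = (f(1,0),f(0,1),f(1,1))
replace slot 3: 2·((-4)+(-5)) − (-11) = -7 → (-4,-5,-7)
replace slot 2: 2·((-4)+(-7)) − (-5) = -17 → (-4,-17,-7)
replace slot 3: 2·((-4)+(-17)) − (-7) = -35 → (-4,-17,-35)

-4,-17,-35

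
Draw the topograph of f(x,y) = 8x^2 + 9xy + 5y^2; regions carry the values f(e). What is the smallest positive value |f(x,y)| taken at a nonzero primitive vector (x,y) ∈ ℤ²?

translate: b→-7 (≡9 mod 16), so (8,9,5)→(8,-7,4)
flip: (8,-7,4)→(4,7,8)
translate: b→-1 (≡7 mod 8), so (4,7,8)→(4,-1,5)
reduced (well bottom): (4,-1,5) with a≤c, −a<b≤a
well minimum = a = 4

4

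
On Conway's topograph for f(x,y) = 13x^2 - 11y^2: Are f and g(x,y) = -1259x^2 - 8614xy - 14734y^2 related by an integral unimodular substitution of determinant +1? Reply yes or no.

D₁ = 572, D₂ = 572
river cycle of f (length 2): (-11, 22, 2), (2, 22, -11)
river cycle of g (length 2): (2, 22, -11), (-11, 22, 2)
cycles coincide ⇒ equivalent

yes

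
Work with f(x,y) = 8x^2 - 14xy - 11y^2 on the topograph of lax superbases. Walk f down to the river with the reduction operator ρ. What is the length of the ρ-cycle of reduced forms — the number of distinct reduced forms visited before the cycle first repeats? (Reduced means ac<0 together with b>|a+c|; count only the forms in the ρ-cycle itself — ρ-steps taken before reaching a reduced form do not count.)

D = 548, ⌊√D⌋ = 23
descent: ρ → (-11,14,8)  [lands on river]
river: ρ → (8,18,-7)
river: ρ → (-7,10,16)
river: ρ → (16,22,-1)
river: ρ → (-1,22,16)
river: ρ → (16,10,-7)
river: ρ → (-7,18,8)
river: ρ → (8,14,-11)
river: ρ → (-11,8,11)
river: ρ → (11,14,-8)
river: ρ → (-8,18,7)
river: ρ → (7,10,-16)
river: ρ → (-16,22,1)
river: ρ → (1,22,-16)
river: ρ → (-16,10,7)
river: ρ → (7,18,-8)
river: ρ → (-8,14,11)
river: ρ → (11,8,-11)
ρ-cycle length = 18 (tail of 1 descent step not counted)

18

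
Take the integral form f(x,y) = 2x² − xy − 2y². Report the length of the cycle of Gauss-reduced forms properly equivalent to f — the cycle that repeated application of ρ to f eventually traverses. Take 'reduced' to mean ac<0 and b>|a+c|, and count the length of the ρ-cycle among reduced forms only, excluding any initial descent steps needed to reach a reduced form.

D = 17, ⌊√D⌋ = 4
descent: ρ → (-2,1,2)  [lands on river]
river: ρ → (2,3,-1)
river: ρ → (-1,3,2)
river: ρ → (2,1,-2)
river: ρ → (-2,3,1)
river: ρ → (1,3,-2)
ρ-cycle length = 6 (tail of 1 descent step not counted)

6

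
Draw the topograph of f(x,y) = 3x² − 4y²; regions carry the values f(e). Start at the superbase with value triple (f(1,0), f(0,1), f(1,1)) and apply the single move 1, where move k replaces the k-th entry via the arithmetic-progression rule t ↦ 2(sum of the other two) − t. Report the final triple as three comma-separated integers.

start (3,-4,-1) = (f(1,0),f(0,1),f(1,1))
replace slot 1: 2·((-4)+(-1)) − 3 = -13 → (-13,-4,-1)

-13,-4,-1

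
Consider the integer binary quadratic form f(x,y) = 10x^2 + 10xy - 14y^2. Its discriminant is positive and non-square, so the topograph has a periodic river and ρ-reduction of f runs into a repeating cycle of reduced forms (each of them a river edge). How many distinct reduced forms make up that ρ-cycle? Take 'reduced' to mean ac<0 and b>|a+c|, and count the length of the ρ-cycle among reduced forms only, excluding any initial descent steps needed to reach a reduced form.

D = 660, ⌊√D⌋ = 25
river: ρ → (-14,18,6)
river: ρ → (6,18,-14)
river: ρ → (-14,10,10)
river: ρ → (10,10,-14)
ρ-cycle length = 4 (tail of 0 descent steps not counted)

4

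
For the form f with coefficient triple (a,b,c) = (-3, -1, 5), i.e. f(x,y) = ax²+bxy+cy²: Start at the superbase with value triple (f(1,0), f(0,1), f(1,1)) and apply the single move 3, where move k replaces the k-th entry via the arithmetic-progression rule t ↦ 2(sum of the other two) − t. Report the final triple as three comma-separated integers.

start (-3,5,1) = (f(1,0),f(0,1),f(1,1))
replace slot 3: 2·((-3)+5) − 1 = 3 → (-3,5,3)

-3,5,3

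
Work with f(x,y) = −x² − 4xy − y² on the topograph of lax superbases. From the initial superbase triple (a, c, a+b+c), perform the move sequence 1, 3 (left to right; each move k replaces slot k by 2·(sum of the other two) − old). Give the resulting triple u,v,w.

start (-1,-1,-6) = (f(1,0),f(0,1),f(1,1))
replace slot 1: 2·((-1)+(-6)) − (-1) = -13 → (-13,-1,-6)
replace slot 3: 2·((-13)+(-1)) − (-6) = -22 → (-13,-1,-22)

-13,-1,-22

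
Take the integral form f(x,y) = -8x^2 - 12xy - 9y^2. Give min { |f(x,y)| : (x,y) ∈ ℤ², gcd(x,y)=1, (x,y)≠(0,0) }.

translate: b→-4 (≡12 mod 16), so (8,12,9)→(8,-4,5)
flip: (8,-4,5)→(5,4,8)
reduced (well bottom): (5,4,8) with a≤c, −a<b≤a
well minimum |f| = |-5| = 5 (negative-definite)

5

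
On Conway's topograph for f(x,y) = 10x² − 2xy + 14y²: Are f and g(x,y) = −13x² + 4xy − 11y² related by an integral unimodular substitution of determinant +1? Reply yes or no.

D₁ = -556, D₂ = -556
f: reduced (well bottom): (10,-2,14) with a≤c, −a<b≤a
g is negative-definite; reduce −g:
−g: flip: (13,-4,11)→(11,4,13)
−g: reduced (well bottom): (11,4,13) with a≤c, −a<b≤a
flip sign back: reduced form of g is (-11,-4,-13)
reduced forms (10, -2, 14) vs (-11, -4, -13) ⇒ inequivalent

no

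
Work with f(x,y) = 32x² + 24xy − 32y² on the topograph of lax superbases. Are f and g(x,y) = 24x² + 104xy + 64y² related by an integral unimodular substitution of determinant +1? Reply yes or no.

D₁ = 4672, D₂ = 4672
river cycle of f (length 18): (-32, 40, 24), (24, 56, -16), (-16, 40, 48), (48, 56, -8), (-8, 56, 48), (48, 40, -16), (-16, 56, 24), (24, 40, -32), (-32, 24, 32), (32, 40, -24), … (8 more)
river cycle of g (length 18): (-16, 40, 48), (48, 56, -8), (-8, 56, 48), (48, 40, -16), (-16, 56, 24), (24, 40, -32), (-32, 24, 32), (32, 40, -24), (-24, 56, 16), (16, 40, -48), … (8 more)
cycles coincide ⇒ equivalent

yes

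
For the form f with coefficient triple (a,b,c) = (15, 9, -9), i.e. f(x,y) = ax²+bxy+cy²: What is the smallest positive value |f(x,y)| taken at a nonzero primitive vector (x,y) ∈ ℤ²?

river: ρ → (-9,9,15)
river: ρ → (15,21,-3)
river: ρ → (-3,21,15)
river: ρ → (15,9,-9)
closes: descent 0, river 4
min |a| on river = 3

3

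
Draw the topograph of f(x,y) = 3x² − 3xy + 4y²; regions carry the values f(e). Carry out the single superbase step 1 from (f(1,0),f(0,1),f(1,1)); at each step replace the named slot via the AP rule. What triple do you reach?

start (3,4,4) = (f(1,0),f(0,1),f(1,1))
replace slot 1: 2·(4+4) − 3 = 13 → (13,4,4)

13,4,4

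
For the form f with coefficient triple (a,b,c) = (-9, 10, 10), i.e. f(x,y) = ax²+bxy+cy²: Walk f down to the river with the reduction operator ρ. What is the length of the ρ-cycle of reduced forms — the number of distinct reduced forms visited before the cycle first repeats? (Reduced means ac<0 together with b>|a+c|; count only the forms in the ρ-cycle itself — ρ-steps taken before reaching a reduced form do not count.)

D = 460, ⌊√D⌋ = 21
river: ρ → (10,10,-9)
river: ρ → (-9,8,11)
river: ρ → (11,14,-6)
river: ρ → (-6,10,15)
river: ρ → (15,20,-1)
river: ρ → (-1,20,15)
river: ρ → (15,10,-6)
river: ρ → (-6,14,11)
river: ρ → (11,8,-9)
river: ρ → (-9,10,10)
ρ-cycle length = 10 (tail of 0 descent steps not counted)

10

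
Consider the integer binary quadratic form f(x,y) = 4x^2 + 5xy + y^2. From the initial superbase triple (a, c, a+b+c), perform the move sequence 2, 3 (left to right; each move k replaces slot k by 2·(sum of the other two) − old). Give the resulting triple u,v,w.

start (4,1,10) = (f(1,0),f(0,1),f(1,1))
replace slot 2: 2·(4+10) − 1 = 27 → (4,27,10)
replace slot 3: 2·(4+27) − 10 = 52 → (4,27,52)

4,27,52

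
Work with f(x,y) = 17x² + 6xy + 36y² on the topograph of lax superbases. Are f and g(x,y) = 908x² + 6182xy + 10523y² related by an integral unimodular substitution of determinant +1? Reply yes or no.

D₁ = -2412, D₂ = -2412
f: reduced (well bottom): (17,6,36) with a≤c, −a<b≤a
g: translate: b→734 (≡6182 mod 1816), so (908,6182,10523)→(908,734,149)
g: flip: (908,734,149)→(149,-734,908)
g: translate: b→-138 (≡-734 mod 298), so (149,-734,908)→(149,-138,36)
g: flip: (149,-138,36)→(36,138,149)
g: translate: b→-6 (≡138 mod 72), so (36,138,149)→(36,-6,17)
g: flip: (36,-6,17)→(17,6,36)
g: reduced (well bottom): (17,6,36) with a≤c, −a<b≤a
reduced forms (17, 6, 36) vs (17, 6, 36) ⇒ equivalent

yes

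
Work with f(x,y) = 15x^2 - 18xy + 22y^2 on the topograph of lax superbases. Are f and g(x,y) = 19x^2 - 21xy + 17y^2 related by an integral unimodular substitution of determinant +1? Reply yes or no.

D₁ = -996, D₂ = -851
discriminants differ ⇒ not SL₂(ℤ)-equivalent

no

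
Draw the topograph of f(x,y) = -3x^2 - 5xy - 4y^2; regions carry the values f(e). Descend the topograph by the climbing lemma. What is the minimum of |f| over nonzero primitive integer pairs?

translate: b→-1 (≡5 mod 6), so (3,5,4)→(3,-1,2)
flip: (3,-1,2)→(2,1,3)
reduced (well bottom): (2,1,3) with a≤c, −a<b≤a
well minimum |f| = |-2| = 2 (negative-definite)

2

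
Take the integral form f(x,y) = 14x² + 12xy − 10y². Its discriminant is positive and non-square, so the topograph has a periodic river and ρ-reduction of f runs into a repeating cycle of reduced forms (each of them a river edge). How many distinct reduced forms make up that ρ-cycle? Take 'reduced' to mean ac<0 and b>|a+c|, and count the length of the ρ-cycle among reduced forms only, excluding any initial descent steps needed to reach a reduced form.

D = 704, ⌊√D⌋ = 26
river: ρ → (-10,8,16)
river: ρ → (16,24,-2)
river: ρ → (-2,24,16)
river: ρ → (16,8,-10)
river: ρ → (-10,12,14)
river: ρ → (14,16,-8)
river: ρ → (-8,16,14)
river: ρ → (14,12,-10)
ρ-cycle length = 8 (tail of 0 descent steps not counted)

8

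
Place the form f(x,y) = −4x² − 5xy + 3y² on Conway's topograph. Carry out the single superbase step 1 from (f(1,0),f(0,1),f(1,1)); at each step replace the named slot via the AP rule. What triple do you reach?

start (-4,3,-6) = (f(1,0),f(0,1),f(1,1))
replace slot 1: 2·(3+(-6)) − (-4) = -2 → (-2,3,-6)

-2,3,-6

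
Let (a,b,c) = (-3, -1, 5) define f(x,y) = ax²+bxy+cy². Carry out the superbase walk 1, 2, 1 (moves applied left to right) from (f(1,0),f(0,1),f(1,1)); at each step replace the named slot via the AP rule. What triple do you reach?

start (-3,5,1) = (f(1,0),f(0,1),f(1,1))
replace slot 1: 2·(5+1) − (-3) = 15 → (15,5,1)
replace slot 2: 2·(15+1) − 5 = 27 → (15,27,1)
replace slot 1: 2·(27+1) − 15 = 41 → (41,27,1)

41,27,1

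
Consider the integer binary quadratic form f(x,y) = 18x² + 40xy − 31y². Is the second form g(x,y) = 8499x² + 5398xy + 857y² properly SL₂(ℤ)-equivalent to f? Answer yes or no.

D₁ = 3832, D₂ = 3832
river cycle of f (length 36): (-31, 22, 27), (27, 32, -26), (-26, 20, 33), (33, 46, -13), (-13, 58, 9), (9, 50, -37), (-37, 24, 22), (22, 20, -39), (-39, 58, 3), (3, 56, -58), … (26 more)
river cycle of g (length 36): (18, 40, -31), (-31, 22, 27), (27, 32, -26), (-26, 20, 33), (33, 46, -13), (-13, 58, 9), (9, 50, -37), (-37, 24, 22), (22, 20, -39), (-39, 58, 3), … (26 more)
cycles coincide ⇒ equivalent

yes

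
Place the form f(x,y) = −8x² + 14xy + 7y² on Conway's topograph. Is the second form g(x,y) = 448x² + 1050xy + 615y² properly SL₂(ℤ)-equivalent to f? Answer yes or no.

D₁ = 420, D₂ = 420
river cycle of f (length 4): (7, 14, -8), (-8, 18, 3), (3, 18, -8), (-8, 14, 7)
river cycle of g (length 4): (-8, 14, 7), (7, 14, -8), (-8, 18, 3), (3, 18, -8)
cycles coincide ⇒ equivalent

yes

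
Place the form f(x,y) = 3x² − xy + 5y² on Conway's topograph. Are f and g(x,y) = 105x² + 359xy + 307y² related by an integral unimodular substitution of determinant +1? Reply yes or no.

D₁ = -59, D₂ = -59
f: reduced (well bottom): (3,-1,5) with a≤c, −a<b≤a
g: translate: b→-61 (≡359 mod 210), so (105,359,307)→(105,-61,9)
g: flip: (105,-61,9)→(9,61,105)
g: translate: b→7 (≡61 mod 18), so (9,61,105)→(9,7,3)
g: flip: (9,7,3)→(3,-7,9)
g: translate: b→-1 (≡-7 mod 6), so (3,-7,9)→(3,-1,5)
g: reduced (well bottom): (3,-1,5) with a≤c, −a<b≤a
reduced forms (3, -1, 5) vs (3, -1, 5) ⇒ equivalent

yes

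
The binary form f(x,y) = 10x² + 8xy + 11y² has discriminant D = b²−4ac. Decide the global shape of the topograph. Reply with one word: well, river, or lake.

D = b²−4ac = 8² − 4·10·11 = -376
D < 0 ⇒ definite ⇒ every region one sign ⇒ single well

well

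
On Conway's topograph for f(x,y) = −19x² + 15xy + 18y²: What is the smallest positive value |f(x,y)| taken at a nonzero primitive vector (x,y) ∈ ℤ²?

river: ρ → (18,21,-16)
river: ρ → (-16,11,23)
river: ρ → (23,35,-4)
river: ρ → (-4,37,14)
river: ρ → (14,19,-22)
river: ρ → (-22,25,11)
river: ρ → (11,19,-28)
river: ρ → (-28,37,2)
river: ρ → (2,39,-9)
river: ρ → (-9,33,14)
river: ρ → (14,23,-19)
river: ρ → (-19,15,18)
closes: descent 0, river 12
min |a| on river = 2

2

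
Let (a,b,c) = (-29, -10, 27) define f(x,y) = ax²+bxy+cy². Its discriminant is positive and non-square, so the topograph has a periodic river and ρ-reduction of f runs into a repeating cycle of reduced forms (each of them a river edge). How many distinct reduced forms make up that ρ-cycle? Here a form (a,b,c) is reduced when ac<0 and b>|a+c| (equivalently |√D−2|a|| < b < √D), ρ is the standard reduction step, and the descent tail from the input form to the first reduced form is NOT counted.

D = 3232, ⌊√D⌋ = 56
descent: ρ → (27,10,-29)  [lands on river]
river: ρ → (-29,48,8)
river: ρ → (8,48,-29)
river: ρ → (-29,10,27)
river: ρ → (27,44,-12)
river: ρ → (-12,52,11)
river: ρ → (11,36,-44)
river: ρ → (-44,52,3)
river: ρ → (3,56,-8)
river: ρ → (-8,56,3)
river: ρ → (3,52,-44)
river: ρ → (-44,36,11)
river: ρ → (11,52,-12)
river: ρ → (-12,44,27)
ρ-cycle length = 14 (tail of 1 descent step not counted)

14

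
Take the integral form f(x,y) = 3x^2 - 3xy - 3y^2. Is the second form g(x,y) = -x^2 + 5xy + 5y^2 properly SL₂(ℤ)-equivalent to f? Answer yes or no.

D₁ = 45, D₂ = 45
river cycle of f (length 2): (-3, 3, 3), (3, 3, -3)
river cycle of g (length 2): (5, 5, -1), (-1, 5, 5)
cycles differ ⇒ inequivalent

no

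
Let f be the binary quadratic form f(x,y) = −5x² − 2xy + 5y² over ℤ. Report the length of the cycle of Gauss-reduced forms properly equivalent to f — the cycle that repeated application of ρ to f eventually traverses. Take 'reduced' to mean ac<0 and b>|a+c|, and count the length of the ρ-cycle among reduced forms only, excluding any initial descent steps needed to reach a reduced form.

D = 104, ⌊√D⌋ = 10
descent: ρ → (5,2,-5)  [lands on river]
river: ρ → (-5,8,2)
river: ρ → (2,8,-5)
river: ρ → (-5,2,5)
river: ρ → (5,8,-2)
river: ρ → (-2,8,5)
ρ-cycle length = 6 (tail of 1 descent step not counted)

6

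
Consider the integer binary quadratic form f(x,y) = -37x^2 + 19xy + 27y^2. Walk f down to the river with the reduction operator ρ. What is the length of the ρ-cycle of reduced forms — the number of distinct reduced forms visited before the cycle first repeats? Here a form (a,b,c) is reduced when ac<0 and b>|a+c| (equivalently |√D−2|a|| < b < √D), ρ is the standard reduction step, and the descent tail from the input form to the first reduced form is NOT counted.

D = 4357, ⌊√D⌋ = 66
river: ρ → (27,35,-29)
river: ρ → (-29,23,33)
river: ρ → (33,43,-19)
river: ρ → (-19,33,43)
river: ρ → (43,53,-9)
river: ρ → (-9,55,37)
river: ρ → (37,19,-27)
river: ρ → (-27,35,29)
river: ρ → (29,23,-33)
river: ρ → (-33,43,19)
river: ρ → (19,33,-43)
river: ρ → (-43,53,9)
river: ρ → (9,55,-37)
river: ρ → (-37,19,27)
ρ-cycle length = 14 (tail of 0 descent steps not counted)

14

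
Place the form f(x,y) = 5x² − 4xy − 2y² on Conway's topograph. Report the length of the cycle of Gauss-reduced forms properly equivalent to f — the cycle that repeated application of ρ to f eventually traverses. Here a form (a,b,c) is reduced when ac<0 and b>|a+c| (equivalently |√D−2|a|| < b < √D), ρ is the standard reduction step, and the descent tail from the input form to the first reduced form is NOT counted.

D = 56, ⌊√D⌋ = 7
descent: ρ → (-2,4,5)  [lands on river]
river: ρ → (5,6,-1)
river: ρ → (-1,6,5)
river: ρ → (5,4,-2)
ρ-cycle length = 4 (tail of 1 descent step not counted)

4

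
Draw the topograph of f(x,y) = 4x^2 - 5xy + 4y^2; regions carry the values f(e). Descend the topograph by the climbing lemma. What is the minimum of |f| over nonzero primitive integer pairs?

translate: b→3 (≡-5 mod 8), so (4,-5,4)→(4,3,3)
flip: (4,3,3)→(3,-3,4)
translate: b→3 (≡-3 mod 6), so (3,-3,4)→(3,3,4)
reduced (well bottom): (3,3,4) with a≤c, −a<b≤a
well minimum = a = 3

3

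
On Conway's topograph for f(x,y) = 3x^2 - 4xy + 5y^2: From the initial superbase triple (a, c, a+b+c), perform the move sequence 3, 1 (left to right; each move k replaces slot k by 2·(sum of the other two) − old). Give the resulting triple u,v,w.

start (3,5,4) = (f(1,0),f(0,1),f(1,1))
replace slot 3: 2·(3+5) − 4 = 12 → (3,5,12)
replace slot 1: 2·(5+12) − 3 = 31 → (31,5,12)

31,5,12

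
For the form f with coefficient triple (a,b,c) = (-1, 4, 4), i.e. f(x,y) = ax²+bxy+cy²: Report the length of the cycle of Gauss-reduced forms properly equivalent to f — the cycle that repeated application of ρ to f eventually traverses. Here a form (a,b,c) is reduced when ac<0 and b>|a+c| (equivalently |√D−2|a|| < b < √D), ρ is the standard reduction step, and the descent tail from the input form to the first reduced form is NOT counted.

D = 32, ⌊√D⌋ = 5
river: ρ → (4,4,-1)
river: ρ → (-1,4,4)
ρ-cycle length = 2 (tail of 0 descent steps not counted)

2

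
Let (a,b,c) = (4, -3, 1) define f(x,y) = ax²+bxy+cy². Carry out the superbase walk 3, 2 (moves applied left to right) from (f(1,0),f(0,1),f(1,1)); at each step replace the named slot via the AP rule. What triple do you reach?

start (4,1,2) = (f(1,0),f(0,1),f(1,1))
replace slot 3: 2·(4+1) − 2 = 8 → (4,1,8)
replace slot 2: 2·(4+8) − 1 = 23 → (4,23,8)

4,23,8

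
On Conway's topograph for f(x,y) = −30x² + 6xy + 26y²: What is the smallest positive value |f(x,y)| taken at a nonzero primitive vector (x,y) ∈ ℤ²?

river: ρ → (26,46,-10)
river: ρ → (-10,54,6)
river: ρ → (6,54,-10)
river: ρ → (-10,46,26)
river: ρ → (26,6,-30)
river: ρ → (-30,54,2)
river: ρ → (2,54,-30)
river: ρ → (-30,6,26)
closes: descent 0, river 8
min |a| on river = 2

2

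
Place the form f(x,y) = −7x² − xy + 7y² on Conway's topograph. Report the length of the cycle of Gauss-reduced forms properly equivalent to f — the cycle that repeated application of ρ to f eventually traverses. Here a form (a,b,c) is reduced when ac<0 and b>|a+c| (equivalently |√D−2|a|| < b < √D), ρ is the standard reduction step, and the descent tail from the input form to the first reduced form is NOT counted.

D = 197, ⌊√D⌋ = 14
descent: ρ → (7,1,-7)  [lands on river]
river: ρ → (-7,13,1)
river: ρ → (1,13,-7)
river: ρ → (-7,1,7)
river: ρ → (7,13,-1)
river: ρ → (-1,13,7)
ρ-cycle length = 6 (tail of 1 descent step not counted)

6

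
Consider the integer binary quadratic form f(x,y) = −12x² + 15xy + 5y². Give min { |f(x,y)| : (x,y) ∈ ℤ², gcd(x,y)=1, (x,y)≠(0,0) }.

river: ρ → (5,15,-12)
river: ρ → (-12,9,8)
river: ρ → (8,7,-13)
river: ρ → (-13,19,2)
river: ρ → (2,21,-3)
river: ρ → (-3,21,2)
river: ρ → (2,19,-13)
river: ρ → (-13,7,8)
river: ρ → (8,9,-12)
river: ρ → (-12,15,5)
closes: descent 0, river 10
min |a| on river = 2

2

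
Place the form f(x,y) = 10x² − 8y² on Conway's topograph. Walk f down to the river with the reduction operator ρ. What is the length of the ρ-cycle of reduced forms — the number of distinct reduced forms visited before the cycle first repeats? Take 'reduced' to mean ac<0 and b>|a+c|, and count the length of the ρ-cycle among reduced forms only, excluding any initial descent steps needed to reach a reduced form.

D = 320, ⌊√D⌋ = 17
descent: ρ → (-8,16,2)  [lands on river]
river: ρ → (2,16,-8)
ρ-cycle length = 2 (tail of 1 descent step not counted)

2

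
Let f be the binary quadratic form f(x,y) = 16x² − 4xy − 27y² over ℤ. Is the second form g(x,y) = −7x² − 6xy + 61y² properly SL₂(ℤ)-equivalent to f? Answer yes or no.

D₁ = 1744, D₂ = 1744
river cycle of f (length 30): (16, 28, -15), (-15, 32, 12), (12, 40, -3), (-3, 38, 25), (25, 12, -16), (-16, 20, 21), (21, 22, -15), (-15, 38, 5), (5, 32, -36), (-36, 40, 1), … (20 more)
river cycle of g (length 30): (-7, 36, 16), (16, 28, -15), (-15, 32, 12), (12, 40, -3), (-3, 38, 25), (25, 12, -16), (-16, 20, 21), (21, 22, -15), (-15, 38, 5), (5, 32, -36), … (20 more)
cycles coincide ⇒ equivalent

yes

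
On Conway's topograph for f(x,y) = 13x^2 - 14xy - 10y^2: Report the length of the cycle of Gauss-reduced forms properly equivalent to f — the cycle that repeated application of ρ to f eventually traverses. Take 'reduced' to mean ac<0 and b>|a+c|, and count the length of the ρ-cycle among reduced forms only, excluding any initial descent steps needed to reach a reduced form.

D = 716, ⌊√D⌋ = 26
descent: ρ → (-10,14,13)  [lands on river]
river: ρ → (13,12,-11)
river: ρ → (-11,10,14)
river: ρ → (14,18,-7)
river: ρ → (-7,24,5)
river: ρ → (5,26,-2)
river: ρ → (-2,26,5)
river: ρ → (5,24,-7)
river: ρ → (-7,18,14)
river: ρ → (14,10,-11)
river: ρ → (-11,12,13)
river: ρ → (13,14,-10)
river: ρ → (-10,26,1)
river: ρ → (1,26,-10)
ρ-cycle length = 14 (tail of 1 descent step not counted)

14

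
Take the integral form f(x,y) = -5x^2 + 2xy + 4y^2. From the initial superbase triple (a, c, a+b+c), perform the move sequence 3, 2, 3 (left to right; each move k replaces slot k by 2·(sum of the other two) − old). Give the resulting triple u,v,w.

start (-5,4,1) = (f(1,0),f(0,1),f(1,1))
replace slot 3: 2·((-5)+4) − 1 = -3 → (-5,4,-3)
replace slot 2: 2·((-5)+(-3)) − 4 = -20 → (-5,-20,-3)
replace slot 3: 2·((-5)+(-20)) − (-3) = -47 → (-5,-20,-47)

-5,-20,-47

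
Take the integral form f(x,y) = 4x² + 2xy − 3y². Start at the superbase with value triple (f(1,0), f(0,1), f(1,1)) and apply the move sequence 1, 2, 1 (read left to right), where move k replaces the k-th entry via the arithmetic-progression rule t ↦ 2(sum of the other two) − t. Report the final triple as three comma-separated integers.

start (4,-3,3) = (f(1,0),f(0,1),f(1,1))
replace slot 1: 2·((-3)+3) − 4 = -4 → (-4,-3,3)
replace slot 2: 2·((-4)+3) − (-3) = 1 → (-4,1,3)
replace slot 1: 2·(1+3) − (-4) = 12 → (12,1,3)

12,1,3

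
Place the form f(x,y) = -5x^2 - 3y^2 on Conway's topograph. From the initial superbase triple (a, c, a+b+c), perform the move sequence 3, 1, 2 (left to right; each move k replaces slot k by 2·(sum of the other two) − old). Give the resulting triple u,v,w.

start (-5,-3,-8) = (f(1,0),f(0,1),f(1,1))
replace slot 3: 2·((-5)+(-3)) − (-8) = -8 → (-5,-3,-8)
replace slot 1: 2·((-3)+(-8)) − (-5) = -17 → (-17,-3,-8)
replace slot 2: 2·((-17)+(-8)) − (-3) = -47 → (-17,-47,-8)

-17,-47,-8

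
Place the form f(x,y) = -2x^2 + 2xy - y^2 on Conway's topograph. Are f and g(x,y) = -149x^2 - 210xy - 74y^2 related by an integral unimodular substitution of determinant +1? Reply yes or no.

D₁ = -4, D₂ = -4
f is negative-definite; reduce −f:
−f: translate: b→2 (≡-2 mod 4), so (2,-2,1)→(2,2,1)
−f: flip: (2,2,1)→(1,-2,2)
−f: translate: b→0 (≡-2 mod 2), so (1,-2,2)→(1,0,1)
−f: reduced (well bottom): (1,0,1) with a≤c, −a<b≤a
flip sign back: reduced form of f is (-1,0,-1)
g is negative-definite; reduce −g:
−g: translate: b→-88 (≡210 mod 298), so (149,210,74)→(149,-88,13)
−g: flip: (149,-88,13)→(13,88,149)
−g: translate: b→10 (≡88 mod 26), so (13,88,149)→(13,10,2)
−g: flip: (13,10,2)→(2,-10,13)
−g: translate: b→2 (≡-10 mod 4), so (2,-10,13)→(2,2,1)
−g: flip: (2,2,1)→(1,-2,2)
−g: translate: b→0 (≡-2 mod 2), so (1,-2,2)→(1,0,1)
−g: reduced (well bottom): (1,0,1) with a≤c, −a<b≤a
flip sign back: reduced form of g is (-1,0,-1)
reduced forms (-1, 0, -1) vs (-1, 0, -1) ⇒ equivalent

yes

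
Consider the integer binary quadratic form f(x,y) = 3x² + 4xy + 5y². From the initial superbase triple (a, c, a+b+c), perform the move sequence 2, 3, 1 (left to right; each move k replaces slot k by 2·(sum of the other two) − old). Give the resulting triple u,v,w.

start (3,5,12) = (f(1,0),f(0,1),f(1,1))
replace slot 2: 2·(3+12) − 5 = 25 → (3,25,12)
replace slot 3: 2·(3+25) − 12 = 44 → (3,25,44)
replace slot 1: 2·(25+44) − 3 = 135 → (135,25,44)

135,25,44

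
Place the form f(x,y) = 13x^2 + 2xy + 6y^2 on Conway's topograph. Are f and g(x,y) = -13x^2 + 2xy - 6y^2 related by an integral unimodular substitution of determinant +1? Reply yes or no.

D₁ = -308, D₂ = -308
f: flip: (13,2,6)→(6,-2,13)
f: reduced (well bottom): (6,-2,13) with a≤c, −a<b≤a
g is negative-definite; reduce −g:
−g: flip: (13,-2,6)→(6,2,13)
−g: reduced (well bottom): (6,2,13) with a≤c, −a<b≤a
flip sign back: reduced form of g is (-6,-2,-13)
reduced forms (6, -2, 13) vs (-6, -2, -13) ⇒ inequivalent

no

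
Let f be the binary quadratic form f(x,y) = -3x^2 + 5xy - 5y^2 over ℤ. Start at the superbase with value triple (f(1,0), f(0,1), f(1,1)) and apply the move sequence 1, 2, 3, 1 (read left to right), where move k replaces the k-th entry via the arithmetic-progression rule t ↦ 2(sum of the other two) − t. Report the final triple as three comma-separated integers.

start (-3,-5,-3) = (f(1,0),f(0,1),f(1,1))
replace slot 1: 2·((-5)+(-3)) − (-3) = -13 → (-13,-5,-3)
replace slot 2: 2·((-13)+(-3)) − (-5) = -27 → (-13,-27,-3)
replace slot 3: 2·((-13)+(-27)) − (-3) = -77 → (-13,-27,-77)
replace slot 1: 2·((-27)+(-77)) − (-13) = -195 → (-195,-27,-77)

-195,-27,-77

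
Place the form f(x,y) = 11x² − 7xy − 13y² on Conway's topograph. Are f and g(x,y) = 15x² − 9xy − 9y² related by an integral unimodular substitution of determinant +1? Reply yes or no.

D₁ = 621, D₂ = 621
river cycle of f (length 4): (-13, 7, 11), (11, 15, -9), (-9, 21, 5), (5, 19, -13)
river cycle of g (length 4): (-9, 9, 15), (15, 21, -3), (-3, 21, 15), (15, 9, -9)
cycles differ ⇒ inequivalent

no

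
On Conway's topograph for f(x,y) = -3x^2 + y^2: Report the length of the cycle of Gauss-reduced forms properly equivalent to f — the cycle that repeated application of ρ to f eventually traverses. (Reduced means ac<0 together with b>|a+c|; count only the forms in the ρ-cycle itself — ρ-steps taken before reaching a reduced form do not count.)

D = 12, ⌊√D⌋ = 3
descent: ρ → (1,2,-2)  [lands on river]
river: ρ → (-2,2,1)
ρ-cycle length = 2 (tail of 1 descent step not counted)

2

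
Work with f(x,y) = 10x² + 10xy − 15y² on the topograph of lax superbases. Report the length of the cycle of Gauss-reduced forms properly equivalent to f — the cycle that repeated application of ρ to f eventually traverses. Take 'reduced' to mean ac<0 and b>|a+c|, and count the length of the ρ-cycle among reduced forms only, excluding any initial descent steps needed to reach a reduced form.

D = 700, ⌊√D⌋ = 26
river: ρ → (-15,20,5)
river: ρ → (5,20,-15)
river: ρ → (-15,10,10)
river: ρ → (10,10,-15)
ρ-cycle length = 4 (tail of 0 descent steps not counted)

4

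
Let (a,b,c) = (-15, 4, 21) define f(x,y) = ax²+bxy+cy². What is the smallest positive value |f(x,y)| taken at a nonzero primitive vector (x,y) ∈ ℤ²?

descent: ρ → (21,-4,-15)
descent: ρ → (-15,34,2)  [lands on river]
river: ρ → (2,34,-15)
river: ρ → (-15,26,10)
river: ρ → (10,34,-3)
river: ρ → (-3,32,21)
river: ρ → (21,10,-14)
river: ρ → (-14,18,17)
river: ρ → (17,16,-15)
river: ρ → (-15,14,18)
river: ρ → (18,22,-11)
river: ρ → (-11,22,18)
river: ρ → (18,14,-15)
river: ρ → (-15,16,17)
river: ρ → (17,18,-14)
river: ρ → (-14,10,21)
river: ρ → (21,32,-3)
river: ρ → (-3,34,10)
river: ρ → (10,26,-15)
closes: descent 2, river 18
min |a| on river = 2

2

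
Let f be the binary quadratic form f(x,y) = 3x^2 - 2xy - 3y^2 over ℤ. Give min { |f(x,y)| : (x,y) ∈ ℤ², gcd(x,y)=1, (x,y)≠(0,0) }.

descent: ρ → (-3,2,3)  [lands on river]
river: ρ → (3,4,-2)
river: ρ → (-2,4,3)
river: ρ → (3,2,-3)
river: ρ → (-3,4,2)
river: ρ → (2,4,-3)
closes: descent 1, river 6
min |a| on river = 2

2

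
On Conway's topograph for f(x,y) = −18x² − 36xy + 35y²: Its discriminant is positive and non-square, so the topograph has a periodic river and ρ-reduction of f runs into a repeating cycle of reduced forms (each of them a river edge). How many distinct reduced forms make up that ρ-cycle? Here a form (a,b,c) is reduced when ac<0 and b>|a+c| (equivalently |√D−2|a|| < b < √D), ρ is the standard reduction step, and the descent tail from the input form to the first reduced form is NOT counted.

D = 3816, ⌊√D⌋ = 61
descent: ρ → (35,36,-18)  [lands on river]
river: ρ → (-18,36,35)
river: ρ → (35,34,-19)
river: ρ → (-19,42,27)
river: ρ → (27,12,-34)
river: ρ → (-34,56,5)
river: ρ → (5,54,-45)
river: ρ → (-45,36,14)
river: ρ → (14,48,-27)
river: ρ → (-27,60,2)
river: ρ → (2,60,-27)
river: ρ → (-27,48,14)
river: ρ → (14,36,-45)
river: ρ → (-45,54,5)
river: ρ → (5,56,-34)
river: ρ → (-34,12,27)
river: ρ → (27,42,-19)
river: ρ → (-19,34,35)
ρ-cycle length = 18 (tail of 1 descent step not counted)

18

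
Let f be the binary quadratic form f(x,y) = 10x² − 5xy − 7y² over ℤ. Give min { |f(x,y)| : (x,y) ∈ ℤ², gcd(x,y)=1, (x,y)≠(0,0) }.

descent: ρ → (-7,5,10)  [lands on river]
river: ρ → (10,15,-2)
river: ρ → (-2,17,2)
river: ρ → (2,15,-10)
river: ρ → (-10,5,7)
river: ρ → (7,9,-8)
river: ρ → (-8,7,8)
river: ρ → (8,9,-7)
closes: descent 1, river 8
min |a| on river = 2

2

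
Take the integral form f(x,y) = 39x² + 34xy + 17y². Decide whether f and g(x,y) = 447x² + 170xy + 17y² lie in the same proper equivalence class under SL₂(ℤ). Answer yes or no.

D₁ = -1496, D₂ = -1496
f: flip: (39,34,17)→(17,-34,39)
f: translate: b→0 (≡-34 mod 34), so (17,-34,39)→(17,0,22)
f: reduced (well bottom): (17,0,22) with a≤c, −a<b≤a
g: flip: (447,170,17)→(17,-170,447)
g: translate: b→0 (≡-170 mod 34), so (17,-170,447)→(17,0,22)
g: reduced (well bottom): (17,0,22) with a≤c, −a<b≤a
reduced forms (17, 0, 22) vs (17, 0, 22) ⇒ equivalent

yes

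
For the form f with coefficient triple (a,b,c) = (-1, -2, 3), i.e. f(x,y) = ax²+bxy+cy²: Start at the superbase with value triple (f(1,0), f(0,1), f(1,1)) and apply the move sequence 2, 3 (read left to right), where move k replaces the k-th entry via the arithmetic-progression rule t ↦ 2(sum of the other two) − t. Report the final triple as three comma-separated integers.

start (-1,3,0) = (f(1,0),f(0,1),f(1,1))
replace slot 2: 2·((-1)+0) − 3 = -5 → (-1,-5,0)
replace slot 3: 2·((-1)+(-5)) − 0 = -12 → (-1,-5,-12)

-1,-5,-12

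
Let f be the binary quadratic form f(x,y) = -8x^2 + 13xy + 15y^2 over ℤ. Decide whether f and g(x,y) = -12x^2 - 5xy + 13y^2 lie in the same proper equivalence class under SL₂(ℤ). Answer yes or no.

D₁ = 649, D₂ = 649
river cycle of f (length 34): (15, 17, -6), (-6, 19, 12), (12, 5, -13), (-13, 21, 4), (4, 19, -18), (-18, 17, 5), (5, 23, -6), (-6, 25, 1), (1, 25, -6), (-6, 23, 5), … (24 more)
river cycle of g (length 34): (13, 5, -12), (-12, 19, 6), (6, 17, -15), (-15, 13, 8), (8, 19, -9), (-9, 17, 10), (10, 23, -3), (-3, 25, 2), (2, 23, -15), (-15, 7, 10), … (24 more)
cycles differ ⇒ inequivalent

no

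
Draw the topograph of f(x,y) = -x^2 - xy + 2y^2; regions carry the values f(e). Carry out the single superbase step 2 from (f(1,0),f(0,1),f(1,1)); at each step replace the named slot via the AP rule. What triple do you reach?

start (-1,2,0) = (f(1,0),f(0,1),f(1,1))
replace slot 2: 2·((-1)+0) − 2 = -4 → (-1,-4,0)

-1,-4,0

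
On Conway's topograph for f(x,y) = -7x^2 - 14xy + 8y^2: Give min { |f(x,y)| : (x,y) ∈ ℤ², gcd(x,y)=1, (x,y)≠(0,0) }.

descent: ρ → (8,14,-7)  [lands on river]
river: ρ → (-7,14,8)
river: ρ → (8,18,-3)
river: ρ → (-3,18,8)
closes: descent 1, river 4
min |a| on river = 3

3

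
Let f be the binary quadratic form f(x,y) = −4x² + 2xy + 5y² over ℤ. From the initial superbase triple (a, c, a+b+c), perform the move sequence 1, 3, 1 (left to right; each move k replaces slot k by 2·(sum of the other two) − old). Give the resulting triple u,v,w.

start (-4,5,3) = (f(1,0),f(0,1),f(1,1))
replace slot 1: 2·(5+3) − (-4) = 20 → (20,5,3)
replace slot 3: 2·(20+5) − 3 = 47 → (20,5,47)
replace slot 1: 2·(5+47) − 20 = 84 → (84,5,47)

84,5,47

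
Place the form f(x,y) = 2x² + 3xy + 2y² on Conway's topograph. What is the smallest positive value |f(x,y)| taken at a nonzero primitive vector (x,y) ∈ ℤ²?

translate: b→-1 (≡3 mod 4), so (2,3,2)→(2,-1,1)
flip: (2,-1,1)→(1,1,2)
reduced (well bottom): (1,1,2) with a≤c, −a<b≤a
well minimum = a = 1

1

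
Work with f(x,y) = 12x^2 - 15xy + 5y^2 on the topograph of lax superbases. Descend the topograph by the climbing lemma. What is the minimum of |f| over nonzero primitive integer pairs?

translate: b→9 (≡-15 mod 24), so (12,-15,5)→(12,9,2)
flip: (12,9,2)→(2,-9,12)
translate: b→-1 (≡-9 mod 4), so (2,-9,12)→(2,-1,2)
flip: (2,-1,2)→(2,1,2)
reduced (well bottom): (2,1,2) with a≤c, −a<b≤a
well minimum = a = 2

2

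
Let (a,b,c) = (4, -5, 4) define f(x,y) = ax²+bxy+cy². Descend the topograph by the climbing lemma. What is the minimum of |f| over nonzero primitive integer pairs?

translate: b→3 (≡-5 mod 8), so (4,-5,4)→(4,3,3)
flip: (4,3,3)→(3,-3,4)
translate: b→3 (≡-3 mod 6), so (3,-3,4)→(3,3,4)
reduced (well bottom): (3,3,4) with a≤c, −a<b≤a
well minimum = a = 3

3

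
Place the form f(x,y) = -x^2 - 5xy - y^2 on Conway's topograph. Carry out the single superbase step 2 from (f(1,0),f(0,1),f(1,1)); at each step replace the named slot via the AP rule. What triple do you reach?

start (-1,-1,-7) = (f(1,0),f(0,1),f(1,1))
replace slot 2: 2·((-1)+(-7)) − (-1) = -15 → (-1,-15,-7)

-1,-15,-7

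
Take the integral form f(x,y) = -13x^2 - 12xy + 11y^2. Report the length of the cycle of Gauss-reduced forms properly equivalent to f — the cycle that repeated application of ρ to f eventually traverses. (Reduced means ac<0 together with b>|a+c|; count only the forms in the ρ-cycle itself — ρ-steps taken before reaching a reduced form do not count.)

D = 716, ⌊√D⌋ = 26
descent: ρ → (11,12,-13)  [lands on river]
river: ρ → (-13,14,10)
river: ρ → (10,26,-1)
river: ρ → (-1,26,10)
river: ρ → (10,14,-13)
river: ρ → (-13,12,11)
river: ρ → (11,10,-14)
river: ρ → (-14,18,7)
river: ρ → (7,24,-5)
river: ρ → (-5,26,2)
river: ρ → (2,26,-5)
river: ρ → (-5,24,7)
river: ρ → (7,18,-14)
river: ρ → (-14,10,11)
ρ-cycle length = 14 (tail of 1 descent step not counted)

14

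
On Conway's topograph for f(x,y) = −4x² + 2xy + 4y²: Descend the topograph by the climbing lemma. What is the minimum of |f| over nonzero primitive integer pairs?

river: ρ → (4,6,-2)
river: ρ → (-2,6,4)
river: ρ → (4,2,-4)
river: ρ → (-4,6,2)
river: ρ → (2,6,-4)
river: ρ → (-4,2,4)
closes: descent 0, river 6
min |a| on river = 2

2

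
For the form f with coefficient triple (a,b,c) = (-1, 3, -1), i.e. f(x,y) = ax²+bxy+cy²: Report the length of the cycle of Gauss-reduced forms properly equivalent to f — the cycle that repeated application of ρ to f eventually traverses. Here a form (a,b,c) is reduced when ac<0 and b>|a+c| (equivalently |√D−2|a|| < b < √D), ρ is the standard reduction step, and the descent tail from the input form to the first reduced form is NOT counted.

D = 5, ⌊√D⌋ = 2
descent: ρ → (-1,1,1)  [lands on river]
river: ρ → (1,1,-1)
ρ-cycle length = 2 (tail of 1 descent step not counted)

2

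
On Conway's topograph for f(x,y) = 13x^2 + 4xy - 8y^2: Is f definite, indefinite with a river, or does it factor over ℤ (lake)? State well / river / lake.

D = b²−4ac = 4² − 4·13·(-8) = 432
D > 0 non-square ⇒ indefinite ⇒ periodic river

river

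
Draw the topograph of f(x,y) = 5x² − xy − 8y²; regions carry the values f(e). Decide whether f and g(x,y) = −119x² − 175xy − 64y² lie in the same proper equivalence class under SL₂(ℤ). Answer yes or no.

D₁ = 161, D₂ = 161
river cycle of f (length 10): (5, 9, -4), (-4, 7, 7), (7, 7, -4), (-4, 9, 5), (5, 11, -2), (-2, 9, 10), (10, 11, -1), (-1, 11, 10), (10, 9, -2), (-2, 11, 5)
river cycle of g (length 10): (5, 9, -4), (-4, 7, 7), (7, 7, -4), (-4, 9, 5), (5, 11, -2), (-2, 9, 10), (10, 11, -1), (-1, 11, 10), (10, 9, -2), (-2, 11, 5)
cycles coincide ⇒ equivalent

yes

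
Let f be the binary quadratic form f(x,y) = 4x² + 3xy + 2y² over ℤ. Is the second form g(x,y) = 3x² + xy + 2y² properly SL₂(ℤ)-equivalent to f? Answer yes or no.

D₁ = -23, D₂ = -23
f: flip: (4,3,2)→(2,-3,4)
f: translate: b→1 (≡-3 mod 4), so (2,-3,4)→(2,1,3)
f: reduced (well bottom): (2,1,3) with a≤c, −a<b≤a
g: flip: (3,1,2)→(2,-1,3)
g: reduced (well bottom): (2,-1,3) with a≤c, −a<b≤a
reduced forms (2, 1, 3) vs (2, -1, 3) ⇒ inequivalent

no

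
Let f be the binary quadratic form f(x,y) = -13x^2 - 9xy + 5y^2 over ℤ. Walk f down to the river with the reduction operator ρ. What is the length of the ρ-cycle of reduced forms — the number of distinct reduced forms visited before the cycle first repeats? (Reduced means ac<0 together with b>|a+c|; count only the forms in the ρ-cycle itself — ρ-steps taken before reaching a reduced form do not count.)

D = 341, ⌊√D⌋ = 18
descent: ρ → (5,9,-13)  [lands on river]
river: ρ → (-13,17,1)
river: ρ → (1,17,-13)
river: ρ → (-13,9,5)
river: ρ → (5,11,-11)
river: ρ → (-11,11,5)
ρ-cycle length = 6 (tail of 1 descent step not counted)

6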